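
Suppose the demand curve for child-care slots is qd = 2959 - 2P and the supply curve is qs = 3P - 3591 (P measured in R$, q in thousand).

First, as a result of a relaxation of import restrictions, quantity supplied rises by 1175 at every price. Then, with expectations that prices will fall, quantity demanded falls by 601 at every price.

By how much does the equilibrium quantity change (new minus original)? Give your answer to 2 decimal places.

+109.40

Before the shock: 2959 - 2P = 3P - 3591 ⇒ 6550 = 5P ⇒ P = 1310, q = 339.
After the shift, demand is qd = 2358 - 2P and supply is qs = 3P - 2416.
Clearing the new market: 2358 - 2P = 3P - 2416, so P = 954.8 and q = 448.4.
Δq = 448.4 − 339 = +109.40.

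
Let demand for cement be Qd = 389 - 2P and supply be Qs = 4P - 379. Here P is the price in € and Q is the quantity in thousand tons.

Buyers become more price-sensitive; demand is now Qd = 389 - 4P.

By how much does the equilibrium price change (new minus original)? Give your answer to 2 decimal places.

-32.00

Before the shock: 389 - 2P = 4P - 379 ⇒ 768 = 6P ⇒ P = 128, Q = 133.
The new curves are Qd = 389 - 4P (demand) and Qs = 4P - 379 (supply).
Setting them equal: 389 - 4P = 4P - 379 → 768 = 8P, so P = 96 and Q = 5.
ΔP = 96 − 128 = -32.00.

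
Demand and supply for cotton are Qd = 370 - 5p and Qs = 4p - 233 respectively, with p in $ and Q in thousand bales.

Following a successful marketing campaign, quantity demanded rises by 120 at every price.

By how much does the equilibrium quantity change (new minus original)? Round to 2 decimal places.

Before the shock: 370 - 5p = 4p - 233 ⇒ 603 = 9p ⇒ p = 67, Q = 35.
The shock moves the curves to Qd = 490 - 5p and Qs = 4p - 233.
Equate the new curves: 490 - 5p = 4p - 233, giving 723 = 9p, p = 241/3 ≈ 80.3333, Q = 265/3 ≈ 88.3333.
ΔQ = 88.3333 − 35 = +53.33.

+53.33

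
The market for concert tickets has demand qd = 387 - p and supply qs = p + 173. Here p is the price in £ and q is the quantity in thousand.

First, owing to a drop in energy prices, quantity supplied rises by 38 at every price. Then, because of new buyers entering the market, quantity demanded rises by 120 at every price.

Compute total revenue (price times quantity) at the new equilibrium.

53132

Solve the original market: 387 - p = p + 173, hence p = 107 and q = 280.
With the change applied: demand qd = 507 - p, supply qs = p + 211.
New equilibrium: 507 - p = p + 211 ⇒ 296 = 2p ⇒ p = 148, q = 359.
New expenditure = 148 × 359 = 53132.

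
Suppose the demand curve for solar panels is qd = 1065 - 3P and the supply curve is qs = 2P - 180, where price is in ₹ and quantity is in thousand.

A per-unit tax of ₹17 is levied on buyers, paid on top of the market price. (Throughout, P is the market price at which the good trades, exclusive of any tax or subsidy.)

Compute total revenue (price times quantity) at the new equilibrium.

71066.88

Initially, 1065 - 3P = 2P - 180, so 1245 = 5P and P = 249, q = 318.
Since buyers pay the price plus the tax, the effective demand curve becomes qd = 1014 - 3P.
Equate the new curves: 1014 - 3P = 2P - 180, giving 1194 = 5P, P = 238.8, q = 297.6.
New expenditure = 238.8 × 297.6 = 71066.88.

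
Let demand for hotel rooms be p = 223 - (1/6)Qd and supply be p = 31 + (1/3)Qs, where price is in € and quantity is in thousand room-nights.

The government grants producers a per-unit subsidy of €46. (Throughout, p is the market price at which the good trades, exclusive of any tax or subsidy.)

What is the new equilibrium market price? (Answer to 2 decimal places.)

143.67

Initially, 1338 - 6p = 3p - 93, so 1431 = 9p and p = 159, Q = 384.
Since sellers receive the price plus the subsidy, the effective supply curve becomes Qs = 3p + 45.
Clearing the new market: 1338 - 6p = 3p + 45, so p = 431/3 ≈ 143.6667 and Q = 476.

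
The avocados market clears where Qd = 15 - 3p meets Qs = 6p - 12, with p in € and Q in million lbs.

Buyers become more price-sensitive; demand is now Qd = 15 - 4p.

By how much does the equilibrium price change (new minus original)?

-0.3

Before the shock: 15 - 3p = 6p - 12 ⇒ 27 = 9p ⇒ p = 3, Q = 6.
After the shift, demand is Qd = 15 - 4p and supply is Qs = 6p - 12.
Setting them equal: 15 - 4p = 6p - 12 → 27 = 10p, so p = 2.7 and Q = 4.2.
Δp = 2.7 − 3 = -0.3.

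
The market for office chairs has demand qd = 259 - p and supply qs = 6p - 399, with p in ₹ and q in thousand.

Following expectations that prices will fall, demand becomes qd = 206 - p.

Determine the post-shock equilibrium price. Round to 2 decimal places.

86.43

Initially, 259 - p = 6p - 399, so 658 = 7p and p = 94, q = 165.
The shock moves the curves to qd = 206 - p and qs = 6p - 399.
Clearing the new market: 206 - p = 6p - 399, so p = 605/7 ≈ 86.4286 and q = 837/7 ≈ 119.5714.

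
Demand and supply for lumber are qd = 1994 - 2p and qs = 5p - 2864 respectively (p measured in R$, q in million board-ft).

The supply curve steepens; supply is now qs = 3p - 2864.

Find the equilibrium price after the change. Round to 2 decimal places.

971.60

Initially, 1994 - 2p = 5p - 2864, so 4858 = 7p and p = 694, q = 606.
After the shift, demand is qd = 1994 - 2p and supply is qs = 3p - 2864.
Setting them equal: 1994 - 2p = 3p - 2864 → 4858 = 5p, so p = 971.6 and q = 50.8.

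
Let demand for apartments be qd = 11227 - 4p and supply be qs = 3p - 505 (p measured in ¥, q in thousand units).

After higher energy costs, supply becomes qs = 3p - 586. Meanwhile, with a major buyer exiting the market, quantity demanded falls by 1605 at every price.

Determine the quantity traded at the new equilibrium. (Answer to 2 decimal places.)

Initially, 11227 - 4p = 3p - 505, so 11732 = 7p and p = 1676, q = 4523.
With the change applied: demand qd = 9622 - 4p, supply qs = 3p - 586.
Clearing the new market: 9622 - 4p = 3p - 586, so p = 10208/7 ≈ 1458.2857 and q = 26522/7 ≈ 3788.8571.

3788.86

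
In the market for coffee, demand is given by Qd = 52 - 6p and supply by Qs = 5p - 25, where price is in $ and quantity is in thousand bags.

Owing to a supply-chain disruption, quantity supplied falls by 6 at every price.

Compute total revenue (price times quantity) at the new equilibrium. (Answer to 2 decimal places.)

Initially, 52 - 6p = 5p - 25, so 77 = 11p and p = 7, Q = 10.
After the shift, demand is Qd = 52 - 6p and supply is Qs = 5p - 31.
Equate the new curves: 52 - 6p = 5p - 31, giving 83 = 11p, p = 83/11 ≈ 7.5455, Q = 74/11 ≈ 6.7273.
New expenditure = 7.5455 × 6.7273 = 50.76.

50.76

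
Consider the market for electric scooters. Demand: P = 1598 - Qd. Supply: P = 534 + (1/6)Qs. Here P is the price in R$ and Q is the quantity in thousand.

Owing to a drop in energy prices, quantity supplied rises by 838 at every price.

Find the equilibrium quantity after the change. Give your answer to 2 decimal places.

1031.71

Original equilibrium: 1598 - P = 6P - 3204 gives 4802 = 7P, so P = 686 and Q = 912.
After the shift, demand is Qd = 1598 - P and supply is Qs = 6P - 2366.
New equilibrium: 1598 - P = 6P - 2366 ⇒ 3964 = 7P ⇒ P = 3964/7 ≈ 566.2857, Q = 7222/7 ≈ 1031.7143.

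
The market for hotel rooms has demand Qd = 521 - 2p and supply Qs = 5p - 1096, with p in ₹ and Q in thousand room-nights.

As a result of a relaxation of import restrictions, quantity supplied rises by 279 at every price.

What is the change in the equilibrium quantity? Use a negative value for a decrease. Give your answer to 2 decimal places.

Original equilibrium: 521 - 2p = 5p - 1096 gives 1617 = 7p, so p = 231 and Q = 59.
After the shift, demand is Qd = 521 - 2p and supply is Qs = 5p - 817.
Equate the new curves: 521 - 2p = 5p - 817, giving 1338 = 7p, p = 1338/7 ≈ 191.1429, Q = 971/7 ≈ 138.7143.
ΔQ = 138.7143 − 59 = +79.71.

+79.71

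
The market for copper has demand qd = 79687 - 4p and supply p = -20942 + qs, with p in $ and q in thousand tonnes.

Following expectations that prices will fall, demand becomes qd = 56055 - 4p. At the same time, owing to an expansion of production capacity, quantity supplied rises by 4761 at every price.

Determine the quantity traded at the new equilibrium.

31773.4

Original equilibrium: 79687 - 4p = p + 20942 gives 58745 = 5p, so p = 11749 and q = 32691.
After the shift, demand is qd = 56055 - 4p and supply is qs = p + 25703.
Clearing the new market: 56055 - 4p = p + 25703, so p = 6070.4 and q = 31773.4.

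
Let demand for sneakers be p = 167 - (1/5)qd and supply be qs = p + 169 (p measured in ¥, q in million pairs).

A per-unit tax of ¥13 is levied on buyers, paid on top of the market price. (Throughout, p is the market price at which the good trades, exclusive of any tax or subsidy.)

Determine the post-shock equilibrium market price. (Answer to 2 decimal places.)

100.17

Initially, 835 - 5p = p + 169, so 666 = 6p and p = 111, q = 280.
Since buyers pay the price plus the tax, the effective demand curve becomes qd = 770 - 5p.
Setting them equal: 770 - 5p = p + 169 → 601 = 6p, so p = 601/6 ≈ 100.1667 and q = 1615/6 ≈ 269.1667.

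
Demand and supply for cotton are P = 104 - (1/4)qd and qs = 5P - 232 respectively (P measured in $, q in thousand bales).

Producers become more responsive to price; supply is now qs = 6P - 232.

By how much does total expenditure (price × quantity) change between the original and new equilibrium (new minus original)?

Solve the original market: 416 - 4P = 5P - 232, hence P = 72 and q = 128.
With the change applied: demand qd = 416 - 4P, supply qs = 6P - 232.
Equate the new curves: 416 - 4P = 6P - 232, giving 648 = 10P, P = 64.8, q = 156.8.
Expenditure moves from 72×128 = 9216 to 64.8×156.8 = 10160.64; change = +944.64.

+944.64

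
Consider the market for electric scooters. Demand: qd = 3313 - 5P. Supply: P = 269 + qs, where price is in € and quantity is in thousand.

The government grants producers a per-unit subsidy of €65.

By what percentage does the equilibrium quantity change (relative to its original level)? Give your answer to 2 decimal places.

+16.51

Initially, 3313 - 5P = P - 269, so 3582 = 6P and P = 597, q = 328.
Since sellers receive the price plus the subsidy, the effective supply curve becomes qs = P - 204.
New equilibrium: 3313 - 5P = P - 204 ⇒ 3517 = 6P ⇒ P = 3517/6 ≈ 586.1667, q = 2293/6 ≈ 382.1667.
%Δq = (382.1667 − 328) / 328 × 100 = +16.51%.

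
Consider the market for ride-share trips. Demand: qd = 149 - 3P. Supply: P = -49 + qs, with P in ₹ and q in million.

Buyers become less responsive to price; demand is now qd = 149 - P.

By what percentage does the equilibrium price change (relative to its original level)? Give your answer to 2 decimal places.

Solve the original market: 149 - 3P = P + 49, hence P = 25 and q = 74.
After the shift, demand is qd = 149 - P and supply is qs = P + 49.
Clearing the new market: 149 - P = P + 49, so P = 50 and q = 99.
%ΔP = (50 − 25) / 25 × 100 = +100.00%.

+100.00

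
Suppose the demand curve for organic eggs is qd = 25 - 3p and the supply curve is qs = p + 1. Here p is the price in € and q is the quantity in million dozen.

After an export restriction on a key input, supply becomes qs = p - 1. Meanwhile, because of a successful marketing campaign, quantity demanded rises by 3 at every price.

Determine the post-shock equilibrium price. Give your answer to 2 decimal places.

Before the shock: 25 - 3p = p + 1 ⇒ 24 = 4p ⇒ p = 6, q = 7.
With the change applied: demand qd = 28 - 3p, supply qs = p - 1.
Equate the new curves: 28 - 3p = p - 1, giving 29 = 4p, p = 7.25, q = 6.25.

7.25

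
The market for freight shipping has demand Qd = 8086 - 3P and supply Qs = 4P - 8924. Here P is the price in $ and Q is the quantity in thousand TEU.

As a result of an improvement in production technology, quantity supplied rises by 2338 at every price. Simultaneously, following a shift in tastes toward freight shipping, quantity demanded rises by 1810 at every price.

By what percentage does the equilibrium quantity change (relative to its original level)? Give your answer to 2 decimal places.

+255.81

Initially, 8086 - 3P = 4P - 8924, so 17010 = 7P and P = 2430, Q = 796.
The shock moves the curves to Qd = 9896 - 3P and Qs = 4P - 6586.
New equilibrium: 9896 - 3P = 4P - 6586 ⇒ 16482 = 7P ⇒ P = 16482/7 ≈ 2354.5714, Q = 19826/7 ≈ 2832.2857.
%ΔQ = (2832.2857 − 796) / 796 × 100 = +255.81%.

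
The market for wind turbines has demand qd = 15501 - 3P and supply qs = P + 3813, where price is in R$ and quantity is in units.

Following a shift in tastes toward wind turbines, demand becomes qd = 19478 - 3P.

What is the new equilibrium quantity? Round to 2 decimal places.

Initially, 15501 - 3P = P + 3813, so 11688 = 4P and P = 2922, q = 6735.
After the shift, demand is qd = 19478 - 3P and supply is qs = P + 3813.
New equilibrium: 19478 - 3P = P + 3813 ⇒ 15665 = 4P ⇒ P = 3916.25, q = 7729.25.

7729.25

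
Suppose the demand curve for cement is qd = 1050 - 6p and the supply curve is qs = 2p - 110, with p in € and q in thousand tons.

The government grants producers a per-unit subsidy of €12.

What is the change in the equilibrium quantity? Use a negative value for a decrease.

Before the shock: 1050 - 6p = 2p - 110 ⇒ 1160 = 8p ⇒ p = 145, q = 180.
Since sellers receive the price plus the subsidy, the effective supply curve becomes qs = 2p - 86.
Clearing the new market: 1050 - 6p = 2p - 86, so p = 142 and q = 198.
Δq = 198 − 180 = +18.

+18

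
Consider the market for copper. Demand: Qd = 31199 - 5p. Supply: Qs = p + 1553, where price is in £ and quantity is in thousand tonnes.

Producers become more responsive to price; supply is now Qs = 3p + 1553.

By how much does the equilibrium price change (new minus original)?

-1235.25

Solve the original market: 31199 - 5p = p + 1553, hence p = 4941 and Q = 6494.
The new curves are Qd = 31199 - 5p (demand) and Qs = 3p + 1553 (supply).
New equilibrium: 31199 - 5p = 3p + 1553 ⇒ 29646 = 8p ⇒ p = 3705.75, Q = 12670.25.
Δp = 3705.75 − 4941 = -1235.25.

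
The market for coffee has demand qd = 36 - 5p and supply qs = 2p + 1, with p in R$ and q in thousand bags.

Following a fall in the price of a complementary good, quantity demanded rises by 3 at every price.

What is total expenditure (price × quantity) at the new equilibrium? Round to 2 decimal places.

Solve the original market: 36 - 5p = 2p + 1, hence p = 5 and q = 11.
With the change applied: demand qd = 39 - 5p, supply qs = 2p + 1.
New equilibrium: 39 - 5p = 2p + 1 ⇒ 38 = 7p ⇒ p = 38/7 ≈ 5.4286, q = 83/7 ≈ 11.8571.
New expenditure = 5.4286 × 11.8571 = 64.37.

64.37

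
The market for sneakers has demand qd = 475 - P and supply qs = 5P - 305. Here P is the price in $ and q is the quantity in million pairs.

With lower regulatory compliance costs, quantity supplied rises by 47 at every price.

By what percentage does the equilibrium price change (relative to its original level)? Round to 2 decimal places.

-6.03

Before the shock: 475 - P = 5P - 305 ⇒ 780 = 6P ⇒ P = 130, q = 345.
After the shift, demand is qd = 475 - P and supply is qs = 5P - 258.
Equate the new curves: 475 - P = 5P - 258, giving 733 = 6P, P = 733/6 ≈ 122.1667, q = 2117/6 ≈ 352.8333.
%ΔP = (122.1667 − 130) / 130 × 100 = -6.03%.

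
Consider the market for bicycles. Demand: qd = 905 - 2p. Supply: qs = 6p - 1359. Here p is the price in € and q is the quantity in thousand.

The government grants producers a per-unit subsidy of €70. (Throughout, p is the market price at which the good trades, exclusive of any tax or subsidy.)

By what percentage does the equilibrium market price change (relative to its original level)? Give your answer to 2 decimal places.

Original equilibrium: 905 - 2p = 6p - 1359 gives 2264 = 8p, so p = 283 and q = 339.
Since sellers receive the price plus the subsidy, the effective supply curve becomes qs = 6p - 939.
Setting them equal: 905 - 2p = 6p - 939 → 1844 = 8p, so p = 230.5 and q = 444.
%Δp = (230.5 − 283) / 283 × 100 = -18.55%.

-18.55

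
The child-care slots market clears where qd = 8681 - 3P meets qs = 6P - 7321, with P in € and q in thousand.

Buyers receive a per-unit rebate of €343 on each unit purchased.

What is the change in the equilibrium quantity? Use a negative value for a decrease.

Before the shock: 8681 - 3P = 6P - 7321 ⇒ 16002 = 9P ⇒ P = 1778, q = 3347.
Since buyers' out-of-pocket price is the market price minus the rebate, the effective demand curve becomes qd = 9710 - 3P.
New equilibrium: 9710 - 3P = 6P - 7321 ⇒ 17031 = 9P ⇒ P = 5677/3 ≈ 1892.3333, q = 4033.
Δq = 4033 − 3347 = +686.

+686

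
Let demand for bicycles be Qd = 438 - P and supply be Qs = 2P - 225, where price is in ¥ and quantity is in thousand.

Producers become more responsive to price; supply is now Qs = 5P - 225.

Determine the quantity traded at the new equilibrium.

Solve the original market: 438 - P = 2P - 225, hence P = 221 and Q = 217.
After the shift, demand is Qd = 438 - P and supply is Qs = 5P - 225.
Clearing the new market: 438 - P = 5P - 225, so P = 110.5 and Q = 327.5.

327.5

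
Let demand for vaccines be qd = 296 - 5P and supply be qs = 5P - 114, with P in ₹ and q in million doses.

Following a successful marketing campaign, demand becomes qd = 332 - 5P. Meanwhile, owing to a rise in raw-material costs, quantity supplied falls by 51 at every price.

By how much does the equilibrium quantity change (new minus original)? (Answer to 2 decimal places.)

Original equilibrium: 296 - 5P = 5P - 114 gives 410 = 10P, so P = 41 and q = 91.
The new curves are qd = 332 - 5P (demand) and qs = 5P - 165 (supply).
Equate the new curves: 332 - 5P = 5P - 165, giving 497 = 10P, P = 49.7, q = 83.5.
Δq = 83.5 − 91 = -7.50.

-7.50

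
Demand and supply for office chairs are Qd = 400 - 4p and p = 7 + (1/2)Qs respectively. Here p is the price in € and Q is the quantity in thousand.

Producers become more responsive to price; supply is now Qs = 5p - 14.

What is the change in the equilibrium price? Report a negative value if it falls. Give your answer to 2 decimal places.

Initially, 400 - 4p = 2p - 14, so 414 = 6p and p = 69, Q = 124.
After the shift, demand is Qd = 400 - 4p and supply is Qs = 5p - 14.
New equilibrium: 400 - 4p = 5p - 14 ⇒ 414 = 9p ⇒ p = 46, Q = 216.
Δp = 46 − 69 = -23.00.

-23.00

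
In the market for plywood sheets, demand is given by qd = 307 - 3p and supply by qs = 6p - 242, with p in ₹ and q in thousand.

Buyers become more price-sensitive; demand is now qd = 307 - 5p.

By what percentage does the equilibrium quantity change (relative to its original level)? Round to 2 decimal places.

-53.67

Before the shock: 307 - 3p = 6p - 242 ⇒ 549 = 9p ⇒ p = 61, q = 124.
The shock moves the curves to qd = 307 - 5p and qs = 6p - 242.
Equate the new curves: 307 - 5p = 6p - 242, giving 549 = 11p, p = 549/11 ≈ 49.9091, q = 632/11 ≈ 57.4545.
%Δq = (57.4545 − 124) / 124 × 100 = -53.67%.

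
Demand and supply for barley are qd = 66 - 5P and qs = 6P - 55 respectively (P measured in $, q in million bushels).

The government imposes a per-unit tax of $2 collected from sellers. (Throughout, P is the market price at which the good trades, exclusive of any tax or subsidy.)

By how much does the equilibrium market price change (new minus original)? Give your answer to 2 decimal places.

+1.09

Original equilibrium: 66 - 5P = 6P - 55 gives 121 = 11P, so P = 11 and q = 11.
Since sellers keep the price net of the tax, the effective supply curve becomes qs = 6P - 67.
Equate the new curves: 66 - 5P = 6P - 67, giving 133 = 11P, P = 133/11 ≈ 12.0909, q = 61/11 ≈ 5.5455.
ΔP = 12.0909 − 11 = +1.09.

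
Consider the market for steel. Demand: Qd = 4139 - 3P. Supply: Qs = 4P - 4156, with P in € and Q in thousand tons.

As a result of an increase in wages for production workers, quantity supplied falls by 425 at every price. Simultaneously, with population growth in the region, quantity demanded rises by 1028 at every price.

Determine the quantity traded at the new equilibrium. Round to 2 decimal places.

Solve the original market: 4139 - 3P = 4P - 4156, hence P = 1185 and Q = 584.
The new curves are Qd = 5167 - 3P (demand) and Qs = 4P - 4581 (supply).
Clearing the new market: 5167 - 3P = 4P - 4581, so P = 9748/7 ≈ 1392.5714 and Q = 6925/7 ≈ 989.2857.

989.29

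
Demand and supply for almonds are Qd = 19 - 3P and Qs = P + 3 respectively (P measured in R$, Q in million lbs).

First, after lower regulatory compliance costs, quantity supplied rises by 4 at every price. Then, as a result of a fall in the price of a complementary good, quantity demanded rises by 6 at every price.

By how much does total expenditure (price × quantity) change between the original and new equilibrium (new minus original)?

+23.75

Original equilibrium: 19 - 3P = P + 3 gives 16 = 4P, so P = 4 and Q = 7.
With the change applied: demand Qd = 25 - 3P, supply Qs = P + 7.
Clearing the new market: 25 - 3P = P + 7, so P = 4.5 and Q = 11.5.
Expenditure moves from 4×7 = 28 to 4.5×11.5 = 51.75; change = +23.75.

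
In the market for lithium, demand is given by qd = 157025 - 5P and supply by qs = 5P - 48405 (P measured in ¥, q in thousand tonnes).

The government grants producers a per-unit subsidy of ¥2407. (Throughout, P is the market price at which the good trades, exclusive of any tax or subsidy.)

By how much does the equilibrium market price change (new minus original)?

-1203.5

Before the shock: 157025 - 5P = 5P - 48405 ⇒ 205430 = 10P ⇒ P = 20543, q = 54310.
Since sellers receive the price plus the subsidy, the effective supply curve becomes qs = 5P - 36370.
New equilibrium: 157025 - 5P = 5P - 36370 ⇒ 193395 = 10P ⇒ P = 19339.5, q = 60327.5.
ΔP = 19339.5 − 20543 = -1203.5.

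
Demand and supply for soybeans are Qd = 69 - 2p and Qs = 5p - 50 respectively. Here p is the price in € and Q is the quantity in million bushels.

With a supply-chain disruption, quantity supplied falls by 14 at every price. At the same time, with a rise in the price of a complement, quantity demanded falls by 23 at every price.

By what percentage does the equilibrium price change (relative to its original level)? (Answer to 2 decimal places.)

-7.56

Initially, 69 - 2p = 5p - 50, so 119 = 7p and p = 17, Q = 35.
With the change applied: demand Qd = 46 - 2p, supply Qs = 5p - 64.
New equilibrium: 46 - 2p = 5p - 64 ⇒ 110 = 7p ⇒ p = 110/7 ≈ 15.7143, Q = 102/7 ≈ 14.5714.
%Δp = (15.7143 − 17) / 17 × 100 = -7.56%.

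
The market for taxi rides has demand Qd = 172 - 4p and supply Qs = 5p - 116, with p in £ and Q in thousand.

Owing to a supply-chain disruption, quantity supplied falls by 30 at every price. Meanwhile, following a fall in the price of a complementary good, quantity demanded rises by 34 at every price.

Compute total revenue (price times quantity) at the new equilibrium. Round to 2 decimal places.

1938.17

Original equilibrium: 172 - 4p = 5p - 116 gives 288 = 9p, so p = 32 and Q = 44.
After the shift, demand is Qd = 206 - 4p and supply is Qs = 5p - 146.
Setting them equal: 206 - 4p = 5p - 146 → 352 = 9p, so p = 352/9 ≈ 39.1111 and Q = 446/9 ≈ 49.5556.
New expenditure = 39.1111 × 49.5556 = 1938.17.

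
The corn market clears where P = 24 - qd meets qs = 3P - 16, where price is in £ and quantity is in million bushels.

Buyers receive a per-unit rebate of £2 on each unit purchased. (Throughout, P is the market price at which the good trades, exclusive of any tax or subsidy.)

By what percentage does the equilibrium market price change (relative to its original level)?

Before the shock: 24 - P = 3P - 16 ⇒ 40 = 4P ⇒ P = 10, q = 14.
Since buyers' out-of-pocket price is the market price minus the rebate, the effective demand curve becomes qd = 26 - P.
Setting them equal: 26 - P = 3P - 16 → 42 = 4P, so P = 10.5 and q = 15.5.
%ΔP = (10.5 − 10) / 10 × 100 = +5%.

+5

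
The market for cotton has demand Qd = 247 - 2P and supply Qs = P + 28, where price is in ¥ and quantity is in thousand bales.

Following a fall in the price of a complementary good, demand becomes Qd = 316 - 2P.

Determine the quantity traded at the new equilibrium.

124

Before the shock: 247 - 2P = P + 28 ⇒ 219 = 3P ⇒ P = 73, Q = 101.
The new curves are Qd = 316 - 2P (demand) and Qs = P + 28 (supply).
Equate the new curves: 316 - 2P = P + 28, giving 288 = 3P, P = 96, Q = 124.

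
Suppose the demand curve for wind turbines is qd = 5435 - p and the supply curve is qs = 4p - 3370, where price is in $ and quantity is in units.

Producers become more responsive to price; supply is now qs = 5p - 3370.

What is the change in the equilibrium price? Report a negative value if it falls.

-293.5

Initially, 5435 - p = 4p - 3370, so 8805 = 5p and p = 1761, q = 3674.
The shock moves the curves to qd = 5435 - p and qs = 5p - 3370.
Clearing the new market: 5435 - p = 5p - 3370, so p = 1467.5 and q = 3967.5.
Δp = 1467.5 − 1761 = -293.5.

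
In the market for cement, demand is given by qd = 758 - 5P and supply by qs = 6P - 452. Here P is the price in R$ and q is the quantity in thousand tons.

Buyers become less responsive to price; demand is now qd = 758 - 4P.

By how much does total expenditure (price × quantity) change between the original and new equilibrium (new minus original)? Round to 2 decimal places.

+10274.00

Original equilibrium: 758 - 5P = 6P - 452 gives 1210 = 11P, so P = 110 and q = 208.
The shock moves the curves to qd = 758 - 4P and qs = 6P - 452.
New equilibrium: 758 - 4P = 6P - 452 ⇒ 1210 = 10P ⇒ P = 121, q = 274.
Expenditure moves from 110×208 = 22880 to 121×274 = 33154; change = +10274.00.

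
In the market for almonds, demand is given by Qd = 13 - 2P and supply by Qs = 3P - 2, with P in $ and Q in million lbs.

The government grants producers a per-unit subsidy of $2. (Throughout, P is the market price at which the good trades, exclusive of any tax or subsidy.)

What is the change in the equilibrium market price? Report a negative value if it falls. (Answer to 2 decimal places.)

-1.20

Original equilibrium: 13 - 2P = 3P - 2 gives 15 = 5P, so P = 3 and Q = 7.
Since sellers receive the price plus the subsidy, the effective supply curve becomes Qs = 3P + 4.
Equate the new curves: 13 - 2P = 3P + 4, giving 9 = 5P, P = 1.8, Q = 9.4.
ΔP = 1.8 − 3 = -1.20.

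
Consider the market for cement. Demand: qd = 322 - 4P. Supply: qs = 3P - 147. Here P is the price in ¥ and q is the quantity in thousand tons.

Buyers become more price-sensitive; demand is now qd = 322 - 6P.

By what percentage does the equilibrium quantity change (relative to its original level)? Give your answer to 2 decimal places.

-82.72

Before the shock: 322 - 4P = 3P - 147 ⇒ 469 = 7P ⇒ P = 67, q = 54.
The shock moves the curves to qd = 322 - 6P and qs = 3P - 147.
Setting them equal: 322 - 6P = 3P - 147 → 469 = 9P, so P = 469/9 ≈ 52.1111 and q = 28/3 ≈ 9.3333.
%Δq = (9.3333 − 54) / 54 × 100 = -82.72%.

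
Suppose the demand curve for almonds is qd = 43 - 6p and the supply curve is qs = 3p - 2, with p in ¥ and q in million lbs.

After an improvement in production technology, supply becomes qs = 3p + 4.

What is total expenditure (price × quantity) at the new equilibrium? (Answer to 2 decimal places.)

Before the shock: 43 - 6p = 3p - 2 ⇒ 45 = 9p ⇒ p = 5, q = 13.
After the shift, demand is qd = 43 - 6p and supply is qs = 3p + 4.
Equate the new curves: 43 - 6p = 3p + 4, giving 39 = 9p, p = 13/3 ≈ 4.3333, q = 17.
New expenditure = 4.3333 × 17 = 73.67.

73.67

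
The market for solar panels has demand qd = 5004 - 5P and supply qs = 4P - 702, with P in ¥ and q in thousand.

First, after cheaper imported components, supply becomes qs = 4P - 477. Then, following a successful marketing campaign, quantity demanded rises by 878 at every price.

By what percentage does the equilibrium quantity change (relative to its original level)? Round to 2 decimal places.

+28.09

Initially, 5004 - 5P = 4P - 702, so 5706 = 9P and P = 634, q = 1834.
After the shift, demand is qd = 5882 - 5P and supply is qs = 4P - 477.
Equate the new curves: 5882 - 5P = 4P - 477, giving 6359 = 9P, P = 6359/9 ≈ 706.5556, q = 21143/9 ≈ 2349.2222.
%Δq = (2349.2222 − 1834) / 1834 × 100 = +28.09%.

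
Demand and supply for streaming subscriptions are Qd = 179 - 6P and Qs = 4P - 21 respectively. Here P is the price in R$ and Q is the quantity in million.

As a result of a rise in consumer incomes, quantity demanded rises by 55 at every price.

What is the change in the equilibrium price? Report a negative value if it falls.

+5.5

Before the shock: 179 - 6P = 4P - 21 ⇒ 200 = 10P ⇒ P = 20, Q = 59.
After the shift, demand is Qd = 234 - 6P and supply is Qs = 4P - 21.
Clearing the new market: 234 - 6P = 4P - 21, so P = 25.5 and Q = 81.
ΔP = 25.5 − 20 = +5.5.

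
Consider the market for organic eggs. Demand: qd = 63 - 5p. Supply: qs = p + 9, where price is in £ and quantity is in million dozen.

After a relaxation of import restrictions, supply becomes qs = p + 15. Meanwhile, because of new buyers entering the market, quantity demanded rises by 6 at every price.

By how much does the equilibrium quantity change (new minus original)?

+6

Before the shock: 63 - 5p = p + 9 ⇒ 54 = 6p ⇒ p = 9, q = 18.
The new curves are qd = 69 - 5p (demand) and qs = p + 15 (supply).
New equilibrium: 69 - 5p = p + 15 ⇒ 54 = 6p ⇒ p = 9, q = 24.
Δq = 24 − 18 = +6.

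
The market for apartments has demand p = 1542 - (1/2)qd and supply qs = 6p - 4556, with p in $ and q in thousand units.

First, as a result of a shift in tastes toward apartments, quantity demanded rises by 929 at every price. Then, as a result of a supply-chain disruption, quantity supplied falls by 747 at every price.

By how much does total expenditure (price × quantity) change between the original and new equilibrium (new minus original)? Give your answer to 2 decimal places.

+839848.00

Solve the original market: 3084 - 2p = 6p - 4556, hence p = 955 and q = 1174.
After the shift, demand is qd = 4013 - 2p and supply is qs = 6p - 5303.
Setting them equal: 4013 - 2p = 6p - 5303 → 9316 = 8p, so p = 1164.5 and q = 1684.
Expenditure moves from 955×1174 = 1121170 to 1164.5×1684 = 1961018; change = +839848.00.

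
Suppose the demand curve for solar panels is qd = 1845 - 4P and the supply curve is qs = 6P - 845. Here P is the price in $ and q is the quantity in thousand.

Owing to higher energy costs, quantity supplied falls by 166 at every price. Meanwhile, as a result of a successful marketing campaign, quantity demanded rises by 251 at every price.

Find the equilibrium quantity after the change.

853.2

Initially, 1845 - 4P = 6P - 845, so 2690 = 10P and P = 269, q = 769.
The new curves are qd = 2096 - 4P (demand) and qs = 6P - 1011 (supply).
Equate the new curves: 2096 - 4P = 6P - 1011, giving 3107 = 10P, P = 310.7, q = 853.2.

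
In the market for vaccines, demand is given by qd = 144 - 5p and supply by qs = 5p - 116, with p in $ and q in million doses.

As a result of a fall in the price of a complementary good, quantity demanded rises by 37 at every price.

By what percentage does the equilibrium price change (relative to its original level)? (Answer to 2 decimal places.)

Before the shock: 144 - 5p = 5p - 116 ⇒ 260 = 10p ⇒ p = 26, q = 14.
After the shift, demand is qd = 181 - 5p and supply is qs = 5p - 116.
Setting them equal: 181 - 5p = 5p - 116 → 297 = 10p, so p = 29.7 and q = 32.5.
%Δp = (29.7 − 26) / 26 × 100 = +14.23%.

+14.23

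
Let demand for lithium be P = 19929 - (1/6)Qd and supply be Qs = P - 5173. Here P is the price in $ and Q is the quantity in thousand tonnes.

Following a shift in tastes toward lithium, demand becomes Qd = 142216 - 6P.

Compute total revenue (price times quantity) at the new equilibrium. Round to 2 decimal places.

334416617.18

Original equilibrium: 119574 - 6P = P - 5173 gives 124747 = 7P, so P = 17821 and Q = 12648.
The new curves are Qd = 142216 - 6P (demand) and Qs = P - 5173 (supply).
Equate the new curves: 142216 - 6P = P - 5173, giving 147389 = 7P, P = 147389/7 ≈ 21055.5714, Q = 111178/7 ≈ 15882.5714.
New expenditure = 21055.5714 × 15882.5714 = 334416617.18.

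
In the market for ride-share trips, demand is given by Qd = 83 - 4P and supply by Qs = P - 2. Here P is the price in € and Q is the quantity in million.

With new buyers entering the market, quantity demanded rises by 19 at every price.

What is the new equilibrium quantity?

Original equilibrium: 83 - 4P = P - 2 gives 85 = 5P, so P = 17 and Q = 15.
The new curves are Qd = 102 - 4P (demand) and Qs = P - 2 (supply).
Equate the new curves: 102 - 4P = P - 2, giving 104 = 5P, P = 20.8, Q = 18.8.

18.8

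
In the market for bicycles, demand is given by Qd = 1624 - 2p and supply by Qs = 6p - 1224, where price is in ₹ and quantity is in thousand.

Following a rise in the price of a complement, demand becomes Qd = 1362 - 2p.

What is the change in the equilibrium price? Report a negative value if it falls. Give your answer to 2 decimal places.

Initially, 1624 - 2p = 6p - 1224, so 2848 = 8p and p = 356, Q = 912.
The shock moves the curves to Qd = 1362 - 2p and Qs = 6p - 1224.
New equilibrium: 1362 - 2p = 6p - 1224 ⇒ 2586 = 8p ⇒ p = 323.25, Q = 715.5.
Δp = 323.25 − 356 = -32.75.

-32.75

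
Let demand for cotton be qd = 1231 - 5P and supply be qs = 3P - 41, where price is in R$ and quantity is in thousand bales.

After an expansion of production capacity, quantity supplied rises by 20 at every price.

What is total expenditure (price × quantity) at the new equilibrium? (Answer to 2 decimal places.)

Before the shock: 1231 - 5P = 3P - 41 ⇒ 1272 = 8P ⇒ P = 159, q = 436.
After the shift, demand is qd = 1231 - 5P and supply is qs = 3P - 21.
New equilibrium: 1231 - 5P = 3P - 21 ⇒ 1252 = 8P ⇒ P = 156.5, q = 448.5.
New expenditure = 156.5 × 448.5 = 70190.25.

70190.25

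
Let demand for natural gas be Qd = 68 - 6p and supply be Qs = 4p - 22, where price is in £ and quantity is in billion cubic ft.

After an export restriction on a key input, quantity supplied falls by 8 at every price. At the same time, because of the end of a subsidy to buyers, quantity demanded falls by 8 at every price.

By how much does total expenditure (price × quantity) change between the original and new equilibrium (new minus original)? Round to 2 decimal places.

-72.00

Initially, 68 - 6p = 4p - 22, so 90 = 10p and p = 9, Q = 14.
The new curves are Qd = 60 - 6p (demand) and Qs = 4p - 30 (supply).
New equilibrium: 60 - 6p = 4p - 30 ⇒ 90 = 10p ⇒ p = 9, Q = 6.
Expenditure moves from 9×14 = 126 to 9×6 = 54; change = -72.00.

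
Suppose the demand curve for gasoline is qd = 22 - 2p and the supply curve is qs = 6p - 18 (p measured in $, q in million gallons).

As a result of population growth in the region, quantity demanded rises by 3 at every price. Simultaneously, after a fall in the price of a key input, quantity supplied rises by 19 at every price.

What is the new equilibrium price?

3

Original equilibrium: 22 - 2p = 6p - 18 gives 40 = 8p, so p = 5 and q = 12.
The shock moves the curves to qd = 25 - 2p and qs = 6p + 1.
Clearing the new market: 25 - 2p = 6p + 1, so p = 3 and q = 19.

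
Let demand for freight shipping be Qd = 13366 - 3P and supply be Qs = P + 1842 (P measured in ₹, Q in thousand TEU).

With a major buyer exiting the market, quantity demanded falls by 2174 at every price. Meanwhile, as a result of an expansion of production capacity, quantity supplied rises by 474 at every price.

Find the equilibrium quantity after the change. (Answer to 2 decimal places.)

Original equilibrium: 13366 - 3P = P + 1842 gives 11524 = 4P, so P = 2881 and Q = 4723.
The shock moves the curves to Qd = 11192 - 3P and Qs = P + 2316.
New equilibrium: 11192 - 3P = P + 2316 ⇒ 8876 = 4P ⇒ P = 2219, Q = 4535.

4535.00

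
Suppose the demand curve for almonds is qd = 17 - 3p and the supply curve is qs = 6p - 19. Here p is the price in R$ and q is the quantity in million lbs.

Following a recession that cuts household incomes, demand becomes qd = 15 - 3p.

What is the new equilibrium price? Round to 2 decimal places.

3.78

Initially, 17 - 3p = 6p - 19, so 36 = 9p and p = 4, q = 5.
The shock moves the curves to qd = 15 - 3p and qs = 6p - 19.
Equate the new curves: 15 - 3p = 6p - 19, giving 34 = 9p, p = 34/9 ≈ 3.7778, q = 11/3 ≈ 3.6667.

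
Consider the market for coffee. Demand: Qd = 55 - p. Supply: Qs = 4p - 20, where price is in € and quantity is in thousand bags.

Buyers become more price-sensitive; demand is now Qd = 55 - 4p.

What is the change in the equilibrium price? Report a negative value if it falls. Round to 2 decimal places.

Before the shock: 55 - p = 4p - 20 ⇒ 75 = 5p ⇒ p = 15, Q = 40.
After the shift, demand is Qd = 55 - 4p and supply is Qs = 4p - 20.
Setting them equal: 55 - 4p = 4p - 20 → 75 = 8p, so p = 9.375 and Q = 17.5.
Δp = 9.375 − 15 = -5.63.

-5.63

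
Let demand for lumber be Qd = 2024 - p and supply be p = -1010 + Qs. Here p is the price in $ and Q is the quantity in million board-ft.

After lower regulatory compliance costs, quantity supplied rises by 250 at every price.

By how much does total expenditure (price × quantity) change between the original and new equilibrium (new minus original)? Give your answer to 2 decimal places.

-141875.00

Initially, 2024 - p = p + 1010, so 1014 = 2p and p = 507, Q = 1517.
With the change applied: demand Qd = 2024 - p, supply Qs = p + 1260.
Clearing the new market: 2024 - p = p + 1260, so p = 382 and Q = 1642.
Expenditure moves from 507×1517 = 769119 to 382×1642 = 627244; change = -141875.00.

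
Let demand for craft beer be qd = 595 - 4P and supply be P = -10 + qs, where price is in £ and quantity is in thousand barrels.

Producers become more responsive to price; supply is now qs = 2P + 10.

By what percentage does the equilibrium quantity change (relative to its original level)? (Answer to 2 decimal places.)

+61.42

Before the shock: 595 - 4P = P + 10 ⇒ 585 = 5P ⇒ P = 117, q = 127.
After the shift, demand is qd = 595 - 4P and supply is qs = 2P + 10.
New equilibrium: 595 - 4P = 2P + 10 ⇒ 585 = 6P ⇒ P = 97.5, q = 205.
%Δq = (205 − 127) / 127 × 100 = +61.42%.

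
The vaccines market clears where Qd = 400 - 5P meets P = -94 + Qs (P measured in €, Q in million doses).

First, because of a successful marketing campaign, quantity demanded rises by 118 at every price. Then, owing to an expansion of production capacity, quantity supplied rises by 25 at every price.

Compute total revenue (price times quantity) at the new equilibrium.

Solve the original market: 400 - 5P = P + 94, hence P = 51 and Q = 145.
The new curves are Qd = 518 - 5P (demand) and Qs = P + 119 (supply).
Clearing the new market: 518 - 5P = P + 119, so P = 66.5 and Q = 185.5.
New expenditure = 66.5 × 185.5 = 12335.75.

12335.75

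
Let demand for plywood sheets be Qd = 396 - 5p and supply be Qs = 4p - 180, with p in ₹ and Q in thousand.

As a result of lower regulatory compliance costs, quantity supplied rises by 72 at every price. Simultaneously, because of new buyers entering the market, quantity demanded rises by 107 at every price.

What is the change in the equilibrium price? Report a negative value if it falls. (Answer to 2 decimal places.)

+3.89

Original equilibrium: 396 - 5p = 4p - 180 gives 576 = 9p, so p = 64 and Q = 76.
After the shift, demand is Qd = 503 - 5p and supply is Qs = 4p - 108.
Setting them equal: 503 - 5p = 4p - 108 → 611 = 9p, so p = 611/9 ≈ 67.8889 and Q = 1472/9 ≈ 163.5556.
Δp = 67.8889 − 64 = +3.89.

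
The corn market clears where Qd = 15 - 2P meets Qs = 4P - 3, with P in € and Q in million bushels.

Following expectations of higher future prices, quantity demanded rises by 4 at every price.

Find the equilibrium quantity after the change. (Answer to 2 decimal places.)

11.67

Solve the original market: 15 - 2P = 4P - 3, hence P = 3 and Q = 9.
After the shift, demand is Qd = 19 - 2P and supply is Qs = 4P - 3.
New equilibrium: 19 - 2P = 4P - 3 ⇒ 22 = 6P ⇒ P = 11/3 ≈ 3.6667, Q = 35/3 ≈ 11.6667.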